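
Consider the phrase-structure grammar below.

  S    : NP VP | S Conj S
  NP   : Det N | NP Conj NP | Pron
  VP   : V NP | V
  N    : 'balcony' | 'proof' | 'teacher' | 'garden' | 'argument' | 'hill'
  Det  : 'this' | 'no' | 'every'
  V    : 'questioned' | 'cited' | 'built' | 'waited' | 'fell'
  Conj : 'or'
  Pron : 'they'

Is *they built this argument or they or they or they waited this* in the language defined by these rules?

For S → NP VP, the only prefix that parses as NP is 'they', but the remainder 'built this argument or they or they or they waited this' is not a VP under these rules. The alternative S rule S → S Conj S likewise has no satisfying split.

Ungrammatical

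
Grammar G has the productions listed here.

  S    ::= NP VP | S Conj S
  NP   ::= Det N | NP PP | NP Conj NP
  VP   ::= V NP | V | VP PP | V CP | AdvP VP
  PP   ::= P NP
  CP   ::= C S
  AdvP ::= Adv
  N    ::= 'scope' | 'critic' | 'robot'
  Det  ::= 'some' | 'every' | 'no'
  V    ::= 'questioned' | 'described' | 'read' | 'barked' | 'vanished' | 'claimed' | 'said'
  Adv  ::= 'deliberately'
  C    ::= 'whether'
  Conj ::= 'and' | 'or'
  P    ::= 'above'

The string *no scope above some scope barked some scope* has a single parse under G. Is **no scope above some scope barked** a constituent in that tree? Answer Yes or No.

No

[S [NP [NP [Det no] [N scope]] [PP [P above] [NP [Det some] [N scope]]]] [VP [V barked] [NP [Det some] [N scope]]]]
The smallest constituent containing 'no scope above some scope barked' is the S spanning 'no scope above some scope barked some scope'; no single node in the tree dominates exactly the given words.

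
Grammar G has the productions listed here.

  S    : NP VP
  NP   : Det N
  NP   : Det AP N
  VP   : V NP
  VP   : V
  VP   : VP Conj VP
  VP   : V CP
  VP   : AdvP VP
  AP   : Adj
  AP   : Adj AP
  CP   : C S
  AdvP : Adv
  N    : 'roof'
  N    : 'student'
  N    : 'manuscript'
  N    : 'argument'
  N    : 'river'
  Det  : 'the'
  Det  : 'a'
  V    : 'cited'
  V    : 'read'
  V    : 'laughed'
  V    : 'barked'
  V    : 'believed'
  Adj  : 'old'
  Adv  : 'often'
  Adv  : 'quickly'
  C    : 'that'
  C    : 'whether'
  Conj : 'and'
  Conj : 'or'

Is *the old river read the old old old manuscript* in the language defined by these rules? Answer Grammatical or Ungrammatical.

[S [NP [Det the] [AP [Adj old]] [N river]] [VP [V read] [NP [Det the] [AP [Adj old] [AP [Adj old] [AP [Adj old]]]] [N manuscript]]]]
Every word is introduced by a lexical rule and the phrasal rules combine the resulting categories into a single S.

Grammatical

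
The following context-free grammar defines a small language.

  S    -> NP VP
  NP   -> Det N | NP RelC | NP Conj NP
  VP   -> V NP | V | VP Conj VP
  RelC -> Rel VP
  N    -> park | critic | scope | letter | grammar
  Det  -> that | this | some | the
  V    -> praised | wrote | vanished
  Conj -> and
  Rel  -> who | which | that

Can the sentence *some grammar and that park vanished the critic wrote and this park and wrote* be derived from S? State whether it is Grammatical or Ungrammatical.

Ungrammatical

For S → NP VP, every NP-prefix leaves a non-VP remainder: after 'some grammar' the remainder is not a VP; after 'some grammar and that park' the remainder is not a VP.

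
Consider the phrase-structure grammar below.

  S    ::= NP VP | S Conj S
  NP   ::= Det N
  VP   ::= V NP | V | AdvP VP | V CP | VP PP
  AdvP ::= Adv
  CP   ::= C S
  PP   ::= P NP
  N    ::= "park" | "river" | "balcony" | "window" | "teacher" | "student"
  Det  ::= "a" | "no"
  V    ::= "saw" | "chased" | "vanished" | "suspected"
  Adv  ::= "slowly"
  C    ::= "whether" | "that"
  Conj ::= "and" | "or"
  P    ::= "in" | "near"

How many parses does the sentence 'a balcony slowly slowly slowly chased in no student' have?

4

Two of the 4 distinct bracketings:
[S [NP [Det a] [N balcony]] [VP [AdvP [Adv slowly]] [VP [AdvP [Adv slowly]] [VP [AdvP [Adv slowly]] [VP [VP [V chased]] [PP [P in] [NP [Det no] [N student]]]]]]]]
[S [NP [Det a] [N balcony]] [VP [AdvP [Adv slowly]] [VP [AdvP [Adv slowly]] [VP [VP [AdvP [Adv slowly]] [VP [V chased]]] [PP [P in] [NP [Det no] [N student]]]]]]]
The trees differ in how a recursive rule is bracketed over the same span.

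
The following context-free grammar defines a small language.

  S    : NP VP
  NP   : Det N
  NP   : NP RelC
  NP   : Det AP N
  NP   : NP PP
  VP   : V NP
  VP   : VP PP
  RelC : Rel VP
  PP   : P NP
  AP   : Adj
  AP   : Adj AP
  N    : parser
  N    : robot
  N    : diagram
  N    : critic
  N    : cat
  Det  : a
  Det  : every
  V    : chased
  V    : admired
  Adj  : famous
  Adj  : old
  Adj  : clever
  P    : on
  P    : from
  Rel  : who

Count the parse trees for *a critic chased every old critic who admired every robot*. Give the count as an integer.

[S [NP [Det a] [N critic]] [VP [V chased] [NP [NP [Det every] [AP [Adj old]] [N critic]] [RelC [Rel who] [VP [V admired] [NP [Det every] [N robot]]]]]]]
No rule offers an alternative attachment or grouping for any span, so this is the only derivation.

1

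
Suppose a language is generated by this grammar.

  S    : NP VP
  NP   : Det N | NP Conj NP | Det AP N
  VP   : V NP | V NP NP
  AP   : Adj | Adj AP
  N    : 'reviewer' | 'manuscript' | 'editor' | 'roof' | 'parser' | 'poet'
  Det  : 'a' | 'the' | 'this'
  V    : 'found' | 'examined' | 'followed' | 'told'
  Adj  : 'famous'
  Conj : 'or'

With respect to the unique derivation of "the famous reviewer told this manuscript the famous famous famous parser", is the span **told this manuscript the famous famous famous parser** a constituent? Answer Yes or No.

[S [NP [Det the] [AP [Adj famous]] [N reviewer]] [VP [V told] [NP [Det this] [N manuscript]] [NP [Det the] [AP [Adj famous] [AP [Adj famous] [AP [Adj famous]]]] [N parser]]]]
The words 'told this manuscript the famous famous famous parser' are exhaustively dominated by a single VP node (built by VP → V NP NP), so they form a constituent.

Yes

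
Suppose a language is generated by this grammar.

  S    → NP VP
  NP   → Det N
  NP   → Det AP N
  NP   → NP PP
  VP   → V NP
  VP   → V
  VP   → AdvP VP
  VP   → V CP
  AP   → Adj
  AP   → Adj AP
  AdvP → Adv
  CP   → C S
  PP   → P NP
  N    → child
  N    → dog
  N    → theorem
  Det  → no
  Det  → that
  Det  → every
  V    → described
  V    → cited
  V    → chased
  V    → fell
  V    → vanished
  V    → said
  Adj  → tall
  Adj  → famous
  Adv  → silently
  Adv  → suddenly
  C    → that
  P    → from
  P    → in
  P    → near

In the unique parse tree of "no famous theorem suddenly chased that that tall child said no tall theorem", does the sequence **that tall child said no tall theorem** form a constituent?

Yes

[S [NP [Det no] [AP [Adj famous]] [N theorem]] [VP [AdvP [Adv suddenly]] [VP [V chased] [CP [C that] [S [NP [Det that] [AP [Adj tall]] [N child]] [VP [V said] [NP [Det no] [AP [Adj tall]] [N theorem]]]]]]]]
The words 'that tall child said no tall theorem' are exhaustively dominated by a single S node (built by S → NP VP), so they form a constituent.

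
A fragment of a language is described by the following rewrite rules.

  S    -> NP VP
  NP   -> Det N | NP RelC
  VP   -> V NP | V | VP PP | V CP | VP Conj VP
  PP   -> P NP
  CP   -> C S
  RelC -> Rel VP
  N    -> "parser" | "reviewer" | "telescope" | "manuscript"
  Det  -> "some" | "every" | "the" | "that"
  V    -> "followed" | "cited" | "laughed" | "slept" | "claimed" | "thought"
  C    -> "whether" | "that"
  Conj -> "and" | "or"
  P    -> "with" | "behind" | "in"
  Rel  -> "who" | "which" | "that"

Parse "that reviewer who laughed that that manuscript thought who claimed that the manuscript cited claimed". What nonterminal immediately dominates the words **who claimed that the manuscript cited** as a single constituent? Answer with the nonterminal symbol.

[S [NP [NP [NP [Det that] [N reviewer]] [RelC [Rel who] [VP [V laughed] [CP [C that] [S [NP [Det that] [N manuscript]] [VP [V thought]]]]]]] [RelC [Rel who] [VP [V claimed] [CP [C that] [S [NP [Det the] [N manuscript]] [VP [V cited]]]]]]] [VP [V claimed]]]
The span 'who claimed that the manuscript cited' is the RelC node built by RelC → Rel VP.

RelC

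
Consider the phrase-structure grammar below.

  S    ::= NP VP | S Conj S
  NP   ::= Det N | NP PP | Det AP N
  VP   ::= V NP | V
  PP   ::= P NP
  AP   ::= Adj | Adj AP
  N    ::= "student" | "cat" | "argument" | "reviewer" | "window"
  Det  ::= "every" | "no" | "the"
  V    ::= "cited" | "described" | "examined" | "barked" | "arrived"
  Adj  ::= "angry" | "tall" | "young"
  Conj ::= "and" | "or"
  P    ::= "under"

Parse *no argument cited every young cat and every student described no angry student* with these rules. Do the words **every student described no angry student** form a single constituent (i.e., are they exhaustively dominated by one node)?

[S [S [NP [Det no] [N argument]] [VP [V cited] [NP [Det every] [AP [Adj young]] [N cat]]]] [Conj and] [S [NP [Det every] [N student]] [VP [V described] [NP [Det no] [AP [Adj angry]] [N student]]]]]
The words 'every student described no angry student' are exhaustively dominated by a single S node (built by S → NP VP), so they form a constituent.

Yes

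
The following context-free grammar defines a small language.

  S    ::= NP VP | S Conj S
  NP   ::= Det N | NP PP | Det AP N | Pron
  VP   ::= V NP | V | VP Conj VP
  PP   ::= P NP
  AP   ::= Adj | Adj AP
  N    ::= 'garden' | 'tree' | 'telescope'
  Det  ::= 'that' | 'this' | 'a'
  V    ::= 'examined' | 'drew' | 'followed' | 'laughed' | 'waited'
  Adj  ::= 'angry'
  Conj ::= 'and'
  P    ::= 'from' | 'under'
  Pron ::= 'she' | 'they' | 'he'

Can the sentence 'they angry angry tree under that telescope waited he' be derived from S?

A Pron word can never sit immediately before an Adj word in any string this grammar generates, so the substring 'they angry' rules out a derivation.

Ungrammatical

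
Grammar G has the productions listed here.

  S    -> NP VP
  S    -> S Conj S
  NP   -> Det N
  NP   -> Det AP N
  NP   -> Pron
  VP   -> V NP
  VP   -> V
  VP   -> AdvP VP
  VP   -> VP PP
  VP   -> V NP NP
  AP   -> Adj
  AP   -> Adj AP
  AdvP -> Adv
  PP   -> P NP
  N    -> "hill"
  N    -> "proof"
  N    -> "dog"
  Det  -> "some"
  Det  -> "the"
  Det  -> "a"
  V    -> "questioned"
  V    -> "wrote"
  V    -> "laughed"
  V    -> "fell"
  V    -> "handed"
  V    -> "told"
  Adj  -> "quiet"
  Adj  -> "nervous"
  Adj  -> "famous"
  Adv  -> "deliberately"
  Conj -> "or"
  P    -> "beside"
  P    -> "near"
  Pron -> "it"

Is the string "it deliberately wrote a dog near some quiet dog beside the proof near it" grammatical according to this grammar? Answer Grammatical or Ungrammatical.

[S [NP [Pron it]] [VP [AdvP [Adv deliberately]] [VP [VP [VP [VP [V wrote] [NP [Det a] [N dog]]] [PP [P near] [NP [Det some] [AP [Adj quiet]] [N dog]]]] [PP [P beside] [NP [Det the] [N proof]]]] [PP [P near] [NP [Pron it]]]]]]
Every word is introduced by a lexical rule and the phrasal rules combine the resulting categories into a single S.

Grammatical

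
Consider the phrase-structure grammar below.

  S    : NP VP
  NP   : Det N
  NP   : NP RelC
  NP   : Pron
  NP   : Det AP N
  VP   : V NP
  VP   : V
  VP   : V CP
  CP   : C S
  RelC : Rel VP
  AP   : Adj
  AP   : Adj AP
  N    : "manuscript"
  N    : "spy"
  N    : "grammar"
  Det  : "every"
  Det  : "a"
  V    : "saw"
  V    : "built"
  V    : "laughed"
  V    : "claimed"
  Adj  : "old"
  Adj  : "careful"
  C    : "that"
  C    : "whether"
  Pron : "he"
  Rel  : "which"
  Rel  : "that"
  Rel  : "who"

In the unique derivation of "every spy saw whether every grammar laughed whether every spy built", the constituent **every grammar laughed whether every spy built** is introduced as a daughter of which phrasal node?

CP

[S [NP [Det every] [N spy]] [VP [V saw] [CP [C whether] [S [NP [Det every] [N grammar]] [VP [V laughed] [CP [C whether] [S [NP [Det every] [N spy]] [VP [V built]]]]]]]]]
The span 'every grammar laughed whether every spy built' is the S node built by S → NP VP.
Its mother is the CP built by CP → C S.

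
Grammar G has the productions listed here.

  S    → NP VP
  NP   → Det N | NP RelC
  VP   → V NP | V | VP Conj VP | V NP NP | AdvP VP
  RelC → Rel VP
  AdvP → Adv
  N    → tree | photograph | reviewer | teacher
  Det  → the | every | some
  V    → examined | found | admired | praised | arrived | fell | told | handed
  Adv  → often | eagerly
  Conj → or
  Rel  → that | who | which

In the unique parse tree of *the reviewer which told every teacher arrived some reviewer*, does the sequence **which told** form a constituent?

[S [NP [NP [Det the] [N reviewer]] [RelC [Rel which] [VP [V told] [NP [Det every] [N teacher]]]]] [VP [V arrived] [NP [Det some] [N reviewer]]]]
The smallest constituent containing 'which told' is the RelC spanning 'which told every teacher'; no single node in the tree dominates exactly the given words.

No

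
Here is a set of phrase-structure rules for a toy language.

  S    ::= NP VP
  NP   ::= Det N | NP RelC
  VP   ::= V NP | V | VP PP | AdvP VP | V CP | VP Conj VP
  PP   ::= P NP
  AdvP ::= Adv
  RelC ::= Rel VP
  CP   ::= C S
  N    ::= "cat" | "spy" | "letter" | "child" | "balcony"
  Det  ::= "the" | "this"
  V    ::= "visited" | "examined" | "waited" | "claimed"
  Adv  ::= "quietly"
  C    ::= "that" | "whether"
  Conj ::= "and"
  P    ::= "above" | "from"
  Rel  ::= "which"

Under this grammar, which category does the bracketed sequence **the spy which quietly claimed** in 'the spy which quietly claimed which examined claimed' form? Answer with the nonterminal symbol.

NP

[S [NP [NP [NP [Det the] [N spy]] [RelC [Rel which] [VP [AdvP [Adv quietly]] [VP [V claimed]]]]] [RelC [Rel which] [VP [V examined]]]] [VP [V claimed]]]
The span 'the spy which quietly claimed' is the NP node built by NP → NP RelC.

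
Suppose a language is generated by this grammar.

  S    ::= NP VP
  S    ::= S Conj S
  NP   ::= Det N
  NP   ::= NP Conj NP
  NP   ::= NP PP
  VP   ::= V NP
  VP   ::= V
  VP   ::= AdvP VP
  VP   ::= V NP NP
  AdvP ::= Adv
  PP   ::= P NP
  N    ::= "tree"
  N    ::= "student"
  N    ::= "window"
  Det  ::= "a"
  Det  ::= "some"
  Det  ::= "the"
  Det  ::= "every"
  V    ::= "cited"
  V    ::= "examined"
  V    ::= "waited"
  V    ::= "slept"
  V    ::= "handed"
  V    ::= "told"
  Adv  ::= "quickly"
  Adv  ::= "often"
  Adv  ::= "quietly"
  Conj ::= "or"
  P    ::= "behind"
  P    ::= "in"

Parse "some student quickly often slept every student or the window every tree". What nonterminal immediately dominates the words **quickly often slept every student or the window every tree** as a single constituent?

[S [NP [Det some] [N student]] [VP [AdvP [Adv quickly]] [VP [AdvP [Adv often]] [VP [V slept] [NP [NP [Det every] [N student]] [Conj or] [NP [Det the] [N window]]] [NP [Det every] [N tree]]]]]]
The span 'quickly often slept every student or the window every tree' is the VP node built by VP → AdvP VP.

VP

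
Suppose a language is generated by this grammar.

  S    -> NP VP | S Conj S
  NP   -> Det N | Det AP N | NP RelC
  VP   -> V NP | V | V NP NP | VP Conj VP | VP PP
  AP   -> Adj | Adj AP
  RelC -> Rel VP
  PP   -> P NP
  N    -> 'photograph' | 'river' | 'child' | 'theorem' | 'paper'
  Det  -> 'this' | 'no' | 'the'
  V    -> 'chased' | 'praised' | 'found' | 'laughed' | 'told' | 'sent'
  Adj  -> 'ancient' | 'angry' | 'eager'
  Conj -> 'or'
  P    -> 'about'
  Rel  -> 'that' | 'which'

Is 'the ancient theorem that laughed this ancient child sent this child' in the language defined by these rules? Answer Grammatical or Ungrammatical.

[S [NP [NP [Det the] [AP [Adj ancient]] [N theorem]] [RelC [Rel that] [VP [V laughed] [NP [Det this] [AP [Adj ancient]] [N child]]]]] [VP [V sent] [NP [Det this] [N child]]]]
The bracketing above is licensed at every node by one of the given productions, with S at the root.

Grammatical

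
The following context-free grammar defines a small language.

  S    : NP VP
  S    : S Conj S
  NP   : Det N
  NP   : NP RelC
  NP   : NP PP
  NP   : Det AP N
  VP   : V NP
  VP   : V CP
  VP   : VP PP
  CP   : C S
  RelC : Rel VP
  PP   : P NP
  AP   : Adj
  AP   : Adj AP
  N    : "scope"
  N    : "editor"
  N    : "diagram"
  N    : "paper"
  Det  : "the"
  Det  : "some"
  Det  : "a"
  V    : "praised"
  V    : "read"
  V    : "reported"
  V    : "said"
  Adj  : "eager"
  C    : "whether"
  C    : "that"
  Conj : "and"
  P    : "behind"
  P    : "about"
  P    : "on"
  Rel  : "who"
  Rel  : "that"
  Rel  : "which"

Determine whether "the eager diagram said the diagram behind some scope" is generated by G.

Grammatical

[S [NP [Det the] [AP [Adj eager]] [N diagram]] [VP [V said] [NP [NP [Det the] [N diagram]] [PP [P behind] [NP [Det some] [N scope]]]]]]
The bracketing above is licensed at every node by one of the given productions, with S at the root.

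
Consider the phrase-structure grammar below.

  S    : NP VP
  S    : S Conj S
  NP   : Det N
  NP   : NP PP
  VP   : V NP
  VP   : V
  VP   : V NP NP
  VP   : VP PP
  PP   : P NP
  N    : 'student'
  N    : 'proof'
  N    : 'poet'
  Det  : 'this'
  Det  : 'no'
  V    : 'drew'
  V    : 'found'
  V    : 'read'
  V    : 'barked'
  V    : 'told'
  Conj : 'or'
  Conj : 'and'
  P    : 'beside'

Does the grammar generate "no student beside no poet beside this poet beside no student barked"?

Grammatical

S
  NP
    NP
      Det: no
      N: student
    PP
      P: beside
      NP
        NP
          Det: no
          N: poet
        PP
          P: beside
          NP
            NP
              Det: this
              N: poet
            PP
              P: beside
              NP
                Det: no
                N: student
  VP
    V: barked
Each bracket corresponds to one application of a listed rule, so the string is derivable from S.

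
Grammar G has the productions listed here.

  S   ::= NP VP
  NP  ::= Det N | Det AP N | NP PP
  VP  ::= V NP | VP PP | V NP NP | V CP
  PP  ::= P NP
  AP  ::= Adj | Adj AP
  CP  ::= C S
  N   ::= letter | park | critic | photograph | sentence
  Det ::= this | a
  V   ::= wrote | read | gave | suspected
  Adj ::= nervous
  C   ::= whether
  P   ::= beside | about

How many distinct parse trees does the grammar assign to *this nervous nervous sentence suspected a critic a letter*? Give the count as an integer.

[S [NP [Det this] [AP [Adj nervous] [AP [Adj nervous]]] [N sentence]] [VP [V suspected] [NP [Det a] [N critic]] [NP [Det a] [N letter]]]]
No rule offers an alternative attachment or grouping for any span, so this is the only derivation.

1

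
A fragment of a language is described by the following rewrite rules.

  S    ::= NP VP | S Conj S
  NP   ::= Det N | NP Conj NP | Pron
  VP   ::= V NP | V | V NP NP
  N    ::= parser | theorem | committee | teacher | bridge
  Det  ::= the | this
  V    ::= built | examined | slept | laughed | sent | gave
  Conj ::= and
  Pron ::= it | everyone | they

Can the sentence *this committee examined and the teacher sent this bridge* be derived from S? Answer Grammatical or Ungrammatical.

Grammatical

S
  S
    NP
      Det: this
      N: committee
    VP
      V: examined
  Conj: and
  S
    NP
      Det: the
      N: teacher
    VP
      V: sent
      NP
        Det: this
        N: bridge
Every word is introduced by a lexical rule and the phrasal rules combine the resulting categories into a single S.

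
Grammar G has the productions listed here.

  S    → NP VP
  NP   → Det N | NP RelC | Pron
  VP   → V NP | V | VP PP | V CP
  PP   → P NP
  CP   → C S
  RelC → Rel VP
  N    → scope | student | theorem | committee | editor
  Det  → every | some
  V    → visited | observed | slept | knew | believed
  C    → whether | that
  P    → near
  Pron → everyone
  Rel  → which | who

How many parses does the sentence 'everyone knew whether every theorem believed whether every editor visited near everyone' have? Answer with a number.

Two of the 3 distinct bracketings:
[S [NP [Pron everyone]] [VP [VP [V knew] [CP [C whether] [S [NP [Det every] [N theorem]] [VP [V believed] [CP [C whether] [S [NP [Det every] [N editor]] [VP [V visited]]]]]]]] [PP [P near] [NP [Pron everyone]]]]]
[S [NP [Pron everyone]] [VP [V knew] [CP [C whether] [S [NP [Det every] [N theorem]] [VP [VP [V believed] [CP [C whether] [S [NP [Det every] [N editor]] [VP [V visited]]]]] [PP [P near] [NP [Pron everyone]]]]]]]]
The trees differ in how a recursive rule is bracketed over the same span.

3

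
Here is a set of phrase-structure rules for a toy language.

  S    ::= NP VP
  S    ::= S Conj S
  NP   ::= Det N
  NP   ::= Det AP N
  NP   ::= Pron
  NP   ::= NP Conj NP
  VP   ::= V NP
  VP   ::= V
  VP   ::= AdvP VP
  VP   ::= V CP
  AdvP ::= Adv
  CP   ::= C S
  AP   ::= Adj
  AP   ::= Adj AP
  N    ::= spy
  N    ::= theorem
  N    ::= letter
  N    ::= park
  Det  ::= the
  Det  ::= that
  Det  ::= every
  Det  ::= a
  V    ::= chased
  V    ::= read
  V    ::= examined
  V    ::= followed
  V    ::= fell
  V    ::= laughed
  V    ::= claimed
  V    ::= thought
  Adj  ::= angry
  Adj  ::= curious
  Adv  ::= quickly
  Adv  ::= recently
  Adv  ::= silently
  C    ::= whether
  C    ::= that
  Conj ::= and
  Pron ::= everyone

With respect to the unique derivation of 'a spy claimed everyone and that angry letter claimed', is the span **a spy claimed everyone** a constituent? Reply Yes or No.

[S [S [NP [Det a] [N spy]] [VP [V claimed] [NP [Pron everyone]]]] [Conj and] [S [NP [Det that] [AP [Adj angry]] [N letter]] [VP [V claimed]]]]
The words 'a spy claimed everyone' are exhaustively dominated by a single S node (built by S → NP VP), so they form a constituent.

Yes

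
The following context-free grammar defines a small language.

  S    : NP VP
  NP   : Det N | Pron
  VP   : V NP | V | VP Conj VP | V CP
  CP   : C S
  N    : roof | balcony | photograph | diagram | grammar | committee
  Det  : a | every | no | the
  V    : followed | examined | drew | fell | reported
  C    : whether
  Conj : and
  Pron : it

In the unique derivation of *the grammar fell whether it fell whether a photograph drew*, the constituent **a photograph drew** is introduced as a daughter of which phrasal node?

CP

S
  NP
    Det: the
    N: grammar
  VP
    V: fell
    CP
      C: whether
      S
        NP
          Pron: it
        VP
          V: fell
          CP
            C: whether
            S
              NP
                Det: a
                N: photograph
              VP
                V: drew
The span 'a photograph drew' is the S node built by S → NP VP.
Its mother is the CP built by CP → C S.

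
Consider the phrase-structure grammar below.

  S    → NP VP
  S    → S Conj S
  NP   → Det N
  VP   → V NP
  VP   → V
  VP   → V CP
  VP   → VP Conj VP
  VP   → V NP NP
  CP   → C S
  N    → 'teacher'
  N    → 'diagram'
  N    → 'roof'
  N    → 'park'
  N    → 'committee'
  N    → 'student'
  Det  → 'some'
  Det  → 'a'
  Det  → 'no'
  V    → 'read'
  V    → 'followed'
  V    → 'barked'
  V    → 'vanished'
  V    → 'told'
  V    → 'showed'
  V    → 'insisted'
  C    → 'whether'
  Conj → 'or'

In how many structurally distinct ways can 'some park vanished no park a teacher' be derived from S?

1

[S [NP [Det some] [N park]] [VP [V vanished] [NP [Det no] [N park]] [NP [Det a] [N teacher]]]]
No rule offers an alternative attachment or grouping for any span, so this is the only derivation.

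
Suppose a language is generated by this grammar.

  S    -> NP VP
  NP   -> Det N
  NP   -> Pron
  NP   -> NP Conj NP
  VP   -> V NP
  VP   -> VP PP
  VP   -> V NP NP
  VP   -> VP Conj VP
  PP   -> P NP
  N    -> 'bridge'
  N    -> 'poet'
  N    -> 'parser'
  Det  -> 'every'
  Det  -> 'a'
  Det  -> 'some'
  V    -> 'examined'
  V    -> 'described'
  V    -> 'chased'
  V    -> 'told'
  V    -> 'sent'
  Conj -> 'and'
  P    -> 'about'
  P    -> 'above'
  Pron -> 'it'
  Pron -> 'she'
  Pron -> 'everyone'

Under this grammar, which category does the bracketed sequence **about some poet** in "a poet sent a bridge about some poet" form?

[S [NP [Det a] [N poet]] [VP [VP [V sent] [NP [Det a] [N bridge]]] [PP [P about] [NP [Det some] [N poet]]]]]
The span 'about some poet' is the PP node built by PP → P NP.

PP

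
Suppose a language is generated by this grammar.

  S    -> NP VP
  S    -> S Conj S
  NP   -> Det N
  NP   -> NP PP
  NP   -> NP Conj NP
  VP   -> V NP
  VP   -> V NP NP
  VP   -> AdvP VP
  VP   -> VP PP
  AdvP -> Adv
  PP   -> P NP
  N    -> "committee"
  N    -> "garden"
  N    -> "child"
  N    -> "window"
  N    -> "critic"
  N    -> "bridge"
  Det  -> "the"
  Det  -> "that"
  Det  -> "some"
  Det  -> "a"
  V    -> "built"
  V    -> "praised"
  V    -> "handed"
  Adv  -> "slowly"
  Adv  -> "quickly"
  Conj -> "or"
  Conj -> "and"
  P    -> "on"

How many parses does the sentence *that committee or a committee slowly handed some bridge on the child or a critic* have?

Two of the 4 distinct bracketings:
[S [NP [NP [Det that] [N committee]] [Conj or] [NP [Det a] [N committee]]] [VP [AdvP [Adv slowly]] [VP [V handed] [NP [NP [Det some] [N bridge]] [PP [P on] [NP [NP [Det the] [N child]] [Conj or] [NP [Det a] [N critic]]]]]]]]
[S [NP [NP [Det that] [N committee]] [Conj or] [NP [Det a] [N committee]]] [VP [AdvP [Adv slowly]] [VP [V handed] [NP [NP [NP [Det some] [N bridge]] [PP [P on] [NP [Det the] [N child]]]] [Conj or] [NP [Det a] [N critic]]]]]]
The trees differ in how a recursive rule is bracketed over the same span.

4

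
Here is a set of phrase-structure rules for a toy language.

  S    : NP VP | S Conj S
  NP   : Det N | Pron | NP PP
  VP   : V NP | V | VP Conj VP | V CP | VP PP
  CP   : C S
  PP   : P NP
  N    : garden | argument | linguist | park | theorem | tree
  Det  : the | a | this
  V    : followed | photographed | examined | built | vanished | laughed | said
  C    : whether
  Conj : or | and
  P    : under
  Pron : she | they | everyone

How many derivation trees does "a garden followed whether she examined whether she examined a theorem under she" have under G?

4

Two of the 4 distinct bracketings:
[S [NP [Det a] [N garden]] [VP [V followed] [CP [C whether] [S [NP [Pron she]] [VP [V examined] [CP [C whether] [S [NP [Pron she]] [VP [V examined] [NP [NP [Det a] [N theorem]] [PP [P under] [NP [Pron she]]]]]]]]]]]]
[S [NP [Det a] [N garden]] [VP [V followed] [CP [C whether] [S [NP [Pron she]] [VP [V examined] [CP [C whether] [S [NP [Pron she]] [VP [VP [V examined] [NP [Det a] [N theorem]]] [PP [P under] [NP [Pron she]]]]]]]]]]]
The difference turns on whether NP → NP PP is used at the relevant span, versus an alternative expansion of NP.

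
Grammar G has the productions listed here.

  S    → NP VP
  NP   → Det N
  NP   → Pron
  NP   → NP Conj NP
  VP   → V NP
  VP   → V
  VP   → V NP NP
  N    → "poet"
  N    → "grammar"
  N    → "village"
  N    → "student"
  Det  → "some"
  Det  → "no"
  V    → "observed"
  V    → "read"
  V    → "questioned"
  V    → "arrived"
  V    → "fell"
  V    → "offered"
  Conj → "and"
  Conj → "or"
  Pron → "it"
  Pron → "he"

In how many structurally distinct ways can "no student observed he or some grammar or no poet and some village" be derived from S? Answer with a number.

Two of the 5 distinct bracketings:
[S [NP [Det no] [N student]] [VP [V observed] [NP [NP [Pron he]] [Conj or] [NP [NP [Det some] [N grammar]] [Conj or] [NP [NP [Det no] [N poet]] [Conj and] [NP [Det some] [N village]]]]]]]
[S [NP [Det no] [N student]] [VP [V observed] [NP [NP [Pron he]] [Conj or] [NP [NP [NP [Det some] [N grammar]] [Conj or] [NP [Det no] [N poet]]] [Conj and] [NP [Det some] [N village]]]]]]
The trees differ in how a recursive rule is bracketed over the same span.

5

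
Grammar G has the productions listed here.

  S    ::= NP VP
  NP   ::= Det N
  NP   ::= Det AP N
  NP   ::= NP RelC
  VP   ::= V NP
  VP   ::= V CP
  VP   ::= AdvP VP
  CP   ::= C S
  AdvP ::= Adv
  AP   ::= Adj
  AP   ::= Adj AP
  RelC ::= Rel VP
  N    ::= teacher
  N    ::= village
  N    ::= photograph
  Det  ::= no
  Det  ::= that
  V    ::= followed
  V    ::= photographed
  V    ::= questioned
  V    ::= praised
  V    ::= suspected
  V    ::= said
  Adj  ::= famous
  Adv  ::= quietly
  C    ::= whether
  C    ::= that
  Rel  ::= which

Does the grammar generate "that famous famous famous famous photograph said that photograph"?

[S [NP [Det that] [AP [Adj famous] [AP [Adj famous] [AP [Adj famous] [AP [Adj famous]]]]] [N photograph]] [VP [V said] [NP [Det that] [N photograph]]]]
The bracketing above is licensed at every node by one of the given productions, with S at the root.

Grammatical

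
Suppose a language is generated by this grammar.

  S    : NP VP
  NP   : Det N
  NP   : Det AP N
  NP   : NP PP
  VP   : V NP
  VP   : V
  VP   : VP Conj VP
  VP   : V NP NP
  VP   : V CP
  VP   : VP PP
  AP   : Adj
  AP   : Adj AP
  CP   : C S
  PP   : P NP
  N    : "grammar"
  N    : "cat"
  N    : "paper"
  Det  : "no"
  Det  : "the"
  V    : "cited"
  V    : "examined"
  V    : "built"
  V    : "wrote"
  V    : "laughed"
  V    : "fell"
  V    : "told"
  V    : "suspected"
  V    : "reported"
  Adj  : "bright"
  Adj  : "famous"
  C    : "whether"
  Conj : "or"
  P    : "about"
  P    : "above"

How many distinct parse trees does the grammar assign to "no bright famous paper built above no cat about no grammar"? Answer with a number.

2

The two bracketings:
[S [NP [Det no] [AP [Adj bright] [AP [Adj famous]]] [N paper]] [VP [VP [V built]] [PP [P above] [NP [NP [Det no] [N cat]] [PP [P about] [NP [Det no] [N grammar]]]]]]]
[S [NP [Det no] [AP [Adj bright] [AP [Adj famous]]] [N paper]] [VP [VP [VP [V built]] [PP [P above] [NP [Det no] [N cat]]]] [PP [P about] [NP [Det no] [N grammar]]]]]
The difference turns on whether NP → NP PP is used at the relevant span, versus an alternative expansion of NP.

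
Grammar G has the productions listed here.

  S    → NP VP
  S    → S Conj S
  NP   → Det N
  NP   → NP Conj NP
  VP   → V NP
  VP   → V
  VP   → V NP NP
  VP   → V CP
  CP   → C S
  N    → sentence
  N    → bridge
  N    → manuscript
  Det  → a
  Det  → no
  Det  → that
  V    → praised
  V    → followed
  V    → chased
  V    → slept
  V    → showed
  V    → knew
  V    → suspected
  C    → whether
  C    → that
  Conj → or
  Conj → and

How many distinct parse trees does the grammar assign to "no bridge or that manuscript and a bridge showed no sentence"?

2

The two bracketings:
[S [NP [NP [Det no] [N bridge]] [Conj or] [NP [NP [Det that] [N manuscript]] [Conj and] [NP [Det a] [N bridge]]]] [VP [V showed] [NP [Det no] [N sentence]]]]
[S [NP [NP [NP [Det no] [N bridge]] [Conj or] [NP [Det that] [N manuscript]]] [Conj and] [NP [Det a] [N bridge]]] [VP [V showed] [NP [Det no] [N sentence]]]]
The trees differ in how a recursive rule is bracketed over the same span.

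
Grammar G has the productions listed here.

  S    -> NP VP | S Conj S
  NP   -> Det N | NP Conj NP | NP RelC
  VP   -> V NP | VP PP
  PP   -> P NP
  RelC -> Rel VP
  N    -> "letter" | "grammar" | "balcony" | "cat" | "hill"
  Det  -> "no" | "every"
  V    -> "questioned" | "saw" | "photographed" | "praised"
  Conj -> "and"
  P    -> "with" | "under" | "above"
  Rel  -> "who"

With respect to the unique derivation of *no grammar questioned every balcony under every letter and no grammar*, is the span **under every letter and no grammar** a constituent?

[S [NP [Det no] [N grammar]] [VP [VP [V questioned] [NP [Det every] [N balcony]]] [PP [P under] [NP [NP [Det every] [N letter]] [Conj and] [NP [Det no] [N grammar]]]]]]
The words 'under every letter and no grammar' are exhaustively dominated by a single PP node (built by PP → P NP), so they form a constituent.

Yes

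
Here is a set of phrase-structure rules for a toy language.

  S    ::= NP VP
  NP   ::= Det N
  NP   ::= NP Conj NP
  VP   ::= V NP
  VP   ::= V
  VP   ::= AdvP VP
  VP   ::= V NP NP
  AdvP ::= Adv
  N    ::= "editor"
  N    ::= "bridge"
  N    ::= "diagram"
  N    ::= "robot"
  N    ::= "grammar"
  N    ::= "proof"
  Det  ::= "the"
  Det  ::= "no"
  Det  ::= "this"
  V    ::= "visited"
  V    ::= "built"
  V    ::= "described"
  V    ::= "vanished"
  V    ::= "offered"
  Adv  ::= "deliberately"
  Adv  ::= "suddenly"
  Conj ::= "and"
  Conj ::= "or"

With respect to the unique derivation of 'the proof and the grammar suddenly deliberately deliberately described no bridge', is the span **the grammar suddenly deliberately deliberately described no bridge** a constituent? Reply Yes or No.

[S [NP [NP [Det the] [N proof]] [Conj and] [NP [Det the] [N grammar]]] [VP [AdvP [Adv suddenly]] [VP [AdvP [Adv deliberately]] [VP [AdvP [Adv deliberately]] [VP [V described] [NP [Det no] [N bridge]]]]]]]
The smallest constituent containing 'the grammar suddenly deliberately deliberately described no bridge' is the S spanning 'the proof and the grammar suddenly deliberately deliberately described no bridge'; no single node in the tree dominates exactly the given words.

No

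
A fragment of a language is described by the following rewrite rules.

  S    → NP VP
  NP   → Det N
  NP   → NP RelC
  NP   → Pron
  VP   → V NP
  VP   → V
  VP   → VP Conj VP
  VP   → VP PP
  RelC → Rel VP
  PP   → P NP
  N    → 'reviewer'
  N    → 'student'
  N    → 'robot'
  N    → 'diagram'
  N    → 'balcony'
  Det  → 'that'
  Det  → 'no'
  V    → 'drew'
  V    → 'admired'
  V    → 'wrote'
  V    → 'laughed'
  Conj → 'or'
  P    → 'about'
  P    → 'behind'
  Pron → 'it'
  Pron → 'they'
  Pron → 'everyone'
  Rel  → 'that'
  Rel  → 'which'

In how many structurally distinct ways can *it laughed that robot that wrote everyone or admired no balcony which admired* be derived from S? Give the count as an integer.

3

Two of the 3 distinct bracketings:
[S [NP [Pron it]] [VP [V laughed] [NP [NP [Det that] [N robot]] [RelC [Rel that] [VP [VP [V wrote] [NP [Pron everyone]]] [Conj or] [VP [V admired] [NP [NP [Det no] [N balcony]] [RelC [Rel which] [VP [V admired]]]]]]]]]]
[S [NP [Pron it]] [VP [V laughed] [NP [NP [NP [Det that] [N robot]] [RelC [Rel that] [VP [VP [V wrote] [NP [Pron everyone]]] [Conj or] [VP [V admired] [NP [Det no] [N balcony]]]]]] [RelC [Rel which] [VP [V admired]]]]]]
The trees differ in how a recursive rule is bracketed over the same span.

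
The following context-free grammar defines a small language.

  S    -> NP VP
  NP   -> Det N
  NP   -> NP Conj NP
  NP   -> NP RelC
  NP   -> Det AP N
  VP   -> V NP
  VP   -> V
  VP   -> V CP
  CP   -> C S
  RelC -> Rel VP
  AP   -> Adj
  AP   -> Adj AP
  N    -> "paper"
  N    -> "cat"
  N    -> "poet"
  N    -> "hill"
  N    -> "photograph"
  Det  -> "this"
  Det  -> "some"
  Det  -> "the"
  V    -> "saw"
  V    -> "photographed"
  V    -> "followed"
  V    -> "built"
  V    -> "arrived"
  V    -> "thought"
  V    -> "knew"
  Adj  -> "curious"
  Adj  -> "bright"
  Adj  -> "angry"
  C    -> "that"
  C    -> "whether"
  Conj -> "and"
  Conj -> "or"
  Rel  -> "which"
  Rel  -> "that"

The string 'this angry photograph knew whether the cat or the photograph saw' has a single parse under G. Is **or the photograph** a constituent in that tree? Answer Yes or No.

No

[S [NP [Det this] [AP [Adj angry]] [N photograph]] [VP [V knew] [CP [C whether] [S [NP [NP [Det the] [N cat]] [Conj or] [NP [Det the] [N photograph]]] [VP [V saw]]]]]]
The smallest constituent containing 'or the photograph' is the NP spanning 'the cat or the photograph'; no single node in the tree dominates exactly the given words.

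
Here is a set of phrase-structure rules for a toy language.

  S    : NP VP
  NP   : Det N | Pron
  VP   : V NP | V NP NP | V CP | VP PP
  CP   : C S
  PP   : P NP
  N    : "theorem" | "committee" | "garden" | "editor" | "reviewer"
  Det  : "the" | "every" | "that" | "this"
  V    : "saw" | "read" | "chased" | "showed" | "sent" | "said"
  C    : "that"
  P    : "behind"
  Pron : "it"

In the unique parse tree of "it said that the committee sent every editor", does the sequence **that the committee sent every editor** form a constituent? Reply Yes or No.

Yes

[S [NP [Pron it]] [VP [V said] [CP [C that] [S [NP [Det the] [N committee]] [VP [V sent] [NP [Det every] [N editor]]]]]]]
The words 'that the committee sent every editor' are exhaustively dominated by a single CP node (built by CP → C S), so they form a constituent.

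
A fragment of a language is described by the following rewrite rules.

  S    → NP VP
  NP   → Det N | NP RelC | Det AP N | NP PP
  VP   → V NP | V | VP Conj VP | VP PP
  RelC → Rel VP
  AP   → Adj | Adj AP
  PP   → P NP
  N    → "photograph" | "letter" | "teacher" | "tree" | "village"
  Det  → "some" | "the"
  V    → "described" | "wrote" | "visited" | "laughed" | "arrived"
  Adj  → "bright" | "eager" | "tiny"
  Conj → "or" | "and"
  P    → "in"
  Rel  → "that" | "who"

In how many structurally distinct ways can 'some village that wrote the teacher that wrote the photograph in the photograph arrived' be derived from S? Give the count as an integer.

8

Two of the 8 distinct bracketings:
[S [NP [NP [Det some] [N village]] [RelC [Rel that] [VP [V wrote] [NP [NP [Det the] [N teacher]] [RelC [Rel that] [VP [V wrote] [NP [NP [Det the] [N photograph]] [PP [P in] [NP [Det the] [N photograph]]]]]]]]]] [VP [V arrived]]]
[S [NP [NP [Det some] [N village]] [RelC [Rel that] [VP [V wrote] [NP [NP [Det the] [N teacher]] [RelC [Rel that] [VP [VP [V wrote] [NP [Det the] [N photograph]]] [PP [P in] [NP [Det the] [N photograph]]]]]]]]] [VP [V arrived]]]
The difference turns on whether NP → NP PP is used at the relevant span, versus an alternative expansion of NP.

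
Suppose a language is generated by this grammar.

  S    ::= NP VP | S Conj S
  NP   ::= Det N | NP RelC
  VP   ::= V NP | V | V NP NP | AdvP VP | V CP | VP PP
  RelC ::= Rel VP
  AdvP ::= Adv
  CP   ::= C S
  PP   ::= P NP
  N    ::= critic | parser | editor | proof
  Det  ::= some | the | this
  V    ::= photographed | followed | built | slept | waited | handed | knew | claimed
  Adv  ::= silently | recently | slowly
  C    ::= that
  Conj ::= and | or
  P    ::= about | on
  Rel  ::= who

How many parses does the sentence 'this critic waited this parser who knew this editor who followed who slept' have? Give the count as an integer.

4

Two of the 4 distinct bracketings:
[S [NP [Det this] [N critic]] [VP [V waited] [NP [NP [Det this] [N parser]] [RelC [Rel who] [VP [V knew] [NP [NP [NP [Det this] [N editor]] [RelC [Rel who] [VP [V followed]]]] [RelC [Rel who] [VP [V slept]]]]]]]]]
[S [NP [Det this] [N critic]] [VP [V waited] [NP [NP [NP [Det this] [N parser]] [RelC [Rel who] [VP [V knew] [NP [NP [Det this] [N editor]] [RelC [Rel who] [VP [V followed]]]]]]] [RelC [Rel who] [VP [V slept]]]]]]
The trees differ in how a recursive rule is bracketed over the same span.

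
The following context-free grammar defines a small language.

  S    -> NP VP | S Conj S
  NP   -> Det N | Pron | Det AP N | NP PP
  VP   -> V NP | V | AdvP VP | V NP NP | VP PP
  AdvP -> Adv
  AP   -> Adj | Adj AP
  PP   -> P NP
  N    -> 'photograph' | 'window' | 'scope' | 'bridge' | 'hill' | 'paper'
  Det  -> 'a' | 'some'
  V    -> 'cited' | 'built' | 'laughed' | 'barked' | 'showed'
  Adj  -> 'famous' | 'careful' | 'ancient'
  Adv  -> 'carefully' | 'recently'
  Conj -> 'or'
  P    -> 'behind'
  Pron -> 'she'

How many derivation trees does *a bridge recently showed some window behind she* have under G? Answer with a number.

Two of the 3 distinct bracketings:
[S [NP [Det a] [N bridge]] [VP [AdvP [Adv recently]] [VP [V showed] [NP [NP [Det some] [N window]] [PP [P behind] [NP [Pron she]]]]]]]
[S [NP [Det a] [N bridge]] [VP [AdvP [Adv recently]] [VP [VP [V showed] [NP [Det some] [N window]]] [PP [P behind] [NP [Pron she]]]]]]
The difference turns on whether NP → NP PP is used at the relevant span, versus an alternative expansion of NP.

3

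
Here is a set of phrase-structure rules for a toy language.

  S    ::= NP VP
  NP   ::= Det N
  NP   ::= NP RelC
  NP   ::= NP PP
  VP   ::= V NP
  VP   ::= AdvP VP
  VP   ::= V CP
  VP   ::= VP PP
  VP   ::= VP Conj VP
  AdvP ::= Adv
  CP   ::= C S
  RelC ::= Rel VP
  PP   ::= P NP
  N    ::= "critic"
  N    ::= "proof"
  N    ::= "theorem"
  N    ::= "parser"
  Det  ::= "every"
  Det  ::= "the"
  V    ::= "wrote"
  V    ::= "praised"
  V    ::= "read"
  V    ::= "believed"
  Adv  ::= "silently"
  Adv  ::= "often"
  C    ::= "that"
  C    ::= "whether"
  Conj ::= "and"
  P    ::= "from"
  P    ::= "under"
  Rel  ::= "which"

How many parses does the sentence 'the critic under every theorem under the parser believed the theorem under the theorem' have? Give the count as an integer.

Two of the 4 distinct bracketings:
[S [NP [NP [Det the] [N critic]] [PP [P under] [NP [NP [Det every] [N theorem]] [PP [P under] [NP [Det the] [N parser]]]]]] [VP [V believed] [NP [NP [Det the] [N theorem]] [PP [P under] [NP [Det the] [N theorem]]]]]]
[S [NP [NP [Det the] [N critic]] [PP [P under] [NP [NP [Det every] [N theorem]] [PP [P under] [NP [Det the] [N parser]]]]]] [VP [VP [V believed] [NP [Det the] [N theorem]]] [PP [P under] [NP [Det the] [N theorem]]]]]
The difference turns on whether VP → VP PP is used at the relevant span, versus an alternative expansion of VP.

4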